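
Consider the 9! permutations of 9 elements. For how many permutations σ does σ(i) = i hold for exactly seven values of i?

36

Choose which 7 of the 9 are fixed: C(9,7) = 36.
The remaining 2 must be deranged: !2 = 1.
Total: 36 × 1 = 36.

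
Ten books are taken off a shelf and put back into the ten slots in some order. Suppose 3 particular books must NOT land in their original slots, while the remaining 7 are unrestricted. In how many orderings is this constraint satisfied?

Inclusion-exclusion on the 3 forbidden self-matches:
Σ_{j=0}^{3} (-1)^j C(3,j)(10-j)!
= C(3,0)·10! - C(3,1)·9! + C(3,2)·8! - C(3,3)·7!
= 3628800 - 1088640 + 120960 - 5040
= 2656080

2656080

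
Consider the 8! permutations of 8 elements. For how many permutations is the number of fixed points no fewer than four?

Sum C(8,i)·!(8-i) for i = 4..8:
  i=4: C(8,4)·!4 = 70·9 = 630
  i=5: C(8,5)·!3 = 56·2 = 112
  i=6: C(8,6)·!2 = 28·1 = 28
  i=7: C(8,7)·!1 = 8·0 = 0
  i=8: C(8,8)·!0 = 1·1 = 1
Total = 771.

771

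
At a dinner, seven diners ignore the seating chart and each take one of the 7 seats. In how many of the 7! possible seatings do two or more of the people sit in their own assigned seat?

1331

Sum C(7,i)·!(7-i) for i = 2..7:
  i=2: C(7,2)·!5 = 21·44 = 924
  i=3: C(7,3)·!4 = 35·9 = 315
  i=4: C(7,4)·!3 = 35·2 = 70
  i=5: C(7,5)·!2 = 21·1 = 21
  i=6: C(7,6)·!1 = 7·0 = 0
  i=7: C(7,7)·!0 = 1·1 = 1
Total = 1331.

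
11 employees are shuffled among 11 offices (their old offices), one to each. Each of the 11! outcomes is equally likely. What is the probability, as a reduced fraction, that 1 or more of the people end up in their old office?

2523223/3991680

Favorable outcomes: Σ_{i≥1} C(11,i)·!(11-i) = 11·1334961 + 55·133496 + 165·14833 + 330·1854 + 462·265 + 462·44 + 330·9 + 165·2 + 55·1 + 11·0 + 1·1 = 25232230.
Total outcomes: 11! = 39916800.
Probability = 25232230/39916800 = 2523223/3991680.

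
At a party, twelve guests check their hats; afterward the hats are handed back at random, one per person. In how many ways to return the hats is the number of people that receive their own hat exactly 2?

Choose which 2 of the 12 are fixed: C(12,2) = 66.
The remaining 10 must be deranged: !10 = 1334961.
Total: 66 × 1334961 = 88107426.

88107426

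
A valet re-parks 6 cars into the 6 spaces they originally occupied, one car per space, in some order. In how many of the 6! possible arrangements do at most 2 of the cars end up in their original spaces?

664

Sum C(6,i)·!(6-i) for i = 0..2:
  i=0: C(6,0)·!6 = 1·265 = 265
  i=1: C(6,1)·!5 = 6·44 = 264
  i=2: C(6,2)·!4 = 15·9 = 135
Total = 664.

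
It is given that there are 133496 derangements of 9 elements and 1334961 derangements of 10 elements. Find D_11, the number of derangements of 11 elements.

D_11 = (11-1)·(D_10 + D_9) = 10·(1334961 + 133496) = 10·1468457 = 14684570.

14684570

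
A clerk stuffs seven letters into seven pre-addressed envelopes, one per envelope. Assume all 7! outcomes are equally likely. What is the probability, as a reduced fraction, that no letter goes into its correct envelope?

Favorable outcomes: !7 = 1854.
Total outcomes: 7! = 5040.
Probability = 1854/5040 = 103/280.

103/280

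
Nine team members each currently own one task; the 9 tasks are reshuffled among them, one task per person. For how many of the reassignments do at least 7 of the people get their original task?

# with exactly i fixed is C(9,i)·!(9-i); sum over i=7..9:
  i=7: C(9,7)·!2 = 36·1 = 36
  i=8: C(9,8)·!1 = 9·0 = 0
  i=9: C(9,9)·!0 = 1·1 = 1
Total = 37.

37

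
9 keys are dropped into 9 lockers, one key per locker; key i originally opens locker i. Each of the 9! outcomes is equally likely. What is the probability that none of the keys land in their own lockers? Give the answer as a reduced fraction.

Favorable outcomes: !9 = 133496.
Total outcomes: 9! = 362880.
Probability = 133496/362880 = 16687/45360.

16687/45360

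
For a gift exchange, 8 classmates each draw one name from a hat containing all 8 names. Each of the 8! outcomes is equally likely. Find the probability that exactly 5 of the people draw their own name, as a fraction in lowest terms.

Favorable outcomes: C(8,5)·!3 = 56·2 = 112.
Total outcomes: 8! = 40320.
Probability = 112/40320 = 1/360.

1/360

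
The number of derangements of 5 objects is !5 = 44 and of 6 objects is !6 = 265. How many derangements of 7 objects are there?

!7 = (7-1)·(!6 + !5) = 6·(265 + 44) = 6·309 = 1854.

1854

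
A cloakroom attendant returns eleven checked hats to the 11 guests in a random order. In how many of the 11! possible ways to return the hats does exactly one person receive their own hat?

14684571

Pick the single fixed position: C(11,1) = 11 ways.
The remaining 10 must be deranged: !10 = 1334961.
Total: 11 × 1334961 = 14684571.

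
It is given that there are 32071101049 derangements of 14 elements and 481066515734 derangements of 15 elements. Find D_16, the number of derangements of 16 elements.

7697064251745

D_16 = (16-1)·(D_15 + D_14) = 15·(481066515734 + 32071101049) = 15·513137616783 = 7697064251745.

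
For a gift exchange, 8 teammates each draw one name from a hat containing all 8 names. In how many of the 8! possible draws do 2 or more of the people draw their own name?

# with exactly i fixed is C(8,i)·!(8-i); sum over i=2..8:
  i=2: C(8,2)·!6 = 28·265 = 7420
  i=3: C(8,3)·!5 = 56·44 = 2464
  i=4: C(8,4)·!4 = 70·9 = 630
  i=5: C(8,5)·!3 = 56·2 = 112
  i=6: C(8,6)·!2 = 28·1 = 28
  i=7: C(8,7)·!1 = 8·0 = 0
  i=8: C(8,8)·!0 = 1·1 = 1
Total = 10655.

10655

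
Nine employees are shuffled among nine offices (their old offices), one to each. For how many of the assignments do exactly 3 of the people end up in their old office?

22260

Choose which 3 of the 9 are fixed: C(9,3) = 84.
The other 6 form a derangement: !6 = 265.
Total: 84 × 265 = 22260.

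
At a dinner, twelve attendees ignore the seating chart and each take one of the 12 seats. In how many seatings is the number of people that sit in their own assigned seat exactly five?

Choose which 5 of the 12 are fixed: C(12,5) = 792.
The other 7 form a derangement: !7 = 1854.
Total: 792 × 1854 = 1468368.

1468368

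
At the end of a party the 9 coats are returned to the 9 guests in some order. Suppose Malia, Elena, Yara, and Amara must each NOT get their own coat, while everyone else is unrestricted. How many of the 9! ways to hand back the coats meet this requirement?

229080

Let A_j be the event that the j-th constrained one is fixed. By inclusion-exclusion over the 4 events:
Σ_{j=0}^{4} (-1)^j C(4,j)(9-j)!
= C(4,0)·9! - C(4,1)·8! + C(4,2)·7! - C(4,3)·6! + C(4,4)·5!
= 362880 - 161280 + 30240 - 2880 + 120
= 229080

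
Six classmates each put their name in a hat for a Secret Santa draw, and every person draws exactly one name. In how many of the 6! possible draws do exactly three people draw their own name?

40

Choose which 3 of the 6 are fixed: C(6,3) = 20.
The remaining 3 must be deranged: !3 = 2.
Total: 20 × 2 = 40.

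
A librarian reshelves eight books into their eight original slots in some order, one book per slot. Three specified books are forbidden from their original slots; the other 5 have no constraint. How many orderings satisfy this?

27240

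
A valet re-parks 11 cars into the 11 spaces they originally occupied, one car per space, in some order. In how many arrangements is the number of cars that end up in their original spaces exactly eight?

Choose which 8 of the 11 are fixed: C(11,8) = 165.
The remaining 3 must be deranged: !3 = 2.
Total: 165 × 2 = 330.

330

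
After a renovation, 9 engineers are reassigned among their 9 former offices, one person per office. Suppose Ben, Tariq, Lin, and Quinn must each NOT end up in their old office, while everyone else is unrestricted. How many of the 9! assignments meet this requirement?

Let A_j be the event that the j-th constrained one is fixed. By inclusion-exclusion over the 4 events:
Σ_{j=0}^{4} (-1)^j C(4,j)(9-j)!
= C(4,0)·9! - C(4,1)·8! + C(4,2)·7! - C(4,3)·6! + C(4,4)·5!
= 362880 - 161280 + 30240 - 2880 + 120
= 229080

229080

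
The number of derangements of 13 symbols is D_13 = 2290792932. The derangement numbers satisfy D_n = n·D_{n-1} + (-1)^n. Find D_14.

D_14 = 14·2290792932 + 1 = 32071101049.

32071101049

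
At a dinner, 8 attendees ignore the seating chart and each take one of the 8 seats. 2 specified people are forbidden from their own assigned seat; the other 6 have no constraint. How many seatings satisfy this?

Inclusion-exclusion on the 2 forbidden self-matches:
Σ_{j=0}^{2} (-1)^j C(2,j)(8-j)!
= C(2,0)·8! - C(2,1)·7! + C(2,2)·6!
= 40320 - 10080 + 720
= 30960

30960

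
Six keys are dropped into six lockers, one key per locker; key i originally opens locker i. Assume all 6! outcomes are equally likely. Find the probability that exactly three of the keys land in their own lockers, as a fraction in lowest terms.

1/18

Favorable outcomes: C(6,3)·!3 = 20·2 = 40.
Total outcomes: 6! = 720.
Probability = 40/720 = 1/18.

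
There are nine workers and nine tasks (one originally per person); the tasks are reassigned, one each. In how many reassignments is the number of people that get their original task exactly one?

133497

Choose which one of the 9 is fixed: C(9,1) = 9.
The other 8 form a derangement: !8 = 14833.
Total: 9 × 14833 = 133497.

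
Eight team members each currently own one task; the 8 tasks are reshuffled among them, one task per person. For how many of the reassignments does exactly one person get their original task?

14832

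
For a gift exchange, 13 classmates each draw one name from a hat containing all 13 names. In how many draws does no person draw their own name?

2290792932

!13 is the nearest integer to 13!/e.
13! = 6227020800, and 6227020800/e ≈ 2290792932.07, so !13 = 2290792932.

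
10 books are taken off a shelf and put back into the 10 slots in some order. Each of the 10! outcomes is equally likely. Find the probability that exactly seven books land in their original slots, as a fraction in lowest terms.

Favorable outcomes: C(10,7)·!3 = 120·2 = 240.
Total outcomes: 10! = 3628800.
Probability = 240/3628800 = 1/15120.

1/15120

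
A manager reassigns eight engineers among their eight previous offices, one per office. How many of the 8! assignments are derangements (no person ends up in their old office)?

14833

The subfactorial !8 = [8!/e] (nearest integer).
8! = 40320, and 40320/e ≈ 14832.90, so !8 = 14833.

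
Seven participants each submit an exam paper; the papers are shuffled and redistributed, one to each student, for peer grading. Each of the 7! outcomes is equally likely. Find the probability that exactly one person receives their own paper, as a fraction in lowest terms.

Favorable outcomes: C(7,1)·!6 = 7·265 = 1855.
Total outcomes: 7! = 5040.
Probability = 1855/5040 = 53/144.

53/144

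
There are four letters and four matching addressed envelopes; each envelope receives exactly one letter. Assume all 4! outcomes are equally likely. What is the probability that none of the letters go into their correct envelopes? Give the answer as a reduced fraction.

Favorable outcomes: !4 = 9.
Total outcomes: 4! = 24.
Probability = 9/24 = 3/8.

3/8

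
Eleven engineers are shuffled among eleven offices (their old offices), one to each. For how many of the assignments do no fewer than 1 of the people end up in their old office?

25232230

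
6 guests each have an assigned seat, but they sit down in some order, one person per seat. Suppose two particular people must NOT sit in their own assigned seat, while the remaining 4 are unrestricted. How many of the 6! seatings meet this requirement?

504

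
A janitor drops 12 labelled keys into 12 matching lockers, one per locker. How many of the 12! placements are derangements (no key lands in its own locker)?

176214841

The number of derangements of 12 is !12 = Σ_{k=0}^{12} (-1)^k·12!/k!
= 12! - 12!/1! + 12!/2! - 12!/3! + 12!/4! - 12!/5! + 12!/6! - 12!/7! + 12!/8! - 12!/9! + 12!/10! - 12!/11! + 12!/12!
= 479001600 - 479001600 + 239500800 - 79833600 + 19958400 - 3991680 + 665280 - 95040 + 11880 - 1320 + 132 - 12 + 1
= 176214841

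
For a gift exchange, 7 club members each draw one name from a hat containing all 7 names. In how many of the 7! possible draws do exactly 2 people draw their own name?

924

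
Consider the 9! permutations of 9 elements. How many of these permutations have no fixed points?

133496

The subfactorial !9 = [9!/e] (nearest integer).
9! = 362880, and 362880/e ≈ 133496.09, so !9 = 133496.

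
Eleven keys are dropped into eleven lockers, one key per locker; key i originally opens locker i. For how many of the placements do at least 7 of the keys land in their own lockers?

3356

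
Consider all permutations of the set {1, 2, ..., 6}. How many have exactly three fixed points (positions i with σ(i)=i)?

Pick the 3 fixed positions: C(6,3) = 20 ways.
The remaining 3 must be deranged: !3 = 2.
Total: 20 × 2 = 40.

40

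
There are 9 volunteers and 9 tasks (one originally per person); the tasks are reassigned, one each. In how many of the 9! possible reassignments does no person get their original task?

133496

!9 = 9! · Σ_{k=0}^{9} (-1)^k/k!
= 9! - 9!/1! + 9!/2! - 9!/3! + 9!/4! - 9!/5! + 9!/6! - 9!/7! + 9!/8! - 9!/9!
= 362880 - 362880 + 181440 - 60480 + 15120 - 3024 + 504 - 72 + 9 - 1
= 133496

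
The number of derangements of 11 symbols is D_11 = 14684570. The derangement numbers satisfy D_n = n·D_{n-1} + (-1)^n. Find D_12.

176214841

D_12 = 12·14684570 + 1 = 176214841.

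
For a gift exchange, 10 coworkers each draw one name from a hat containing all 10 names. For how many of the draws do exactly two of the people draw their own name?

667485

Choose which 2 of the 10 are fixed: C(10,2) = 45.
The other 8 form a derangement: !8 = 14833.
Total: 45 × 14833 = 667485.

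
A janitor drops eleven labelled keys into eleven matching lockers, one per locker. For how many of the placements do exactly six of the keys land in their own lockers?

Choose which 6 of the 11 are fixed: C(11,6) = 462.
The other 5 form a derangement: !5 = 44.
Total: 462 × 44 = 20328.

20328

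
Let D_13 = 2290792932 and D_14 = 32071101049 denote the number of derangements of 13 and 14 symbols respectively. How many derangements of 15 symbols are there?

481066515734

D_15 = (15-1)·(D_14 + D_13) = 14·(32071101049 + 2290792932) = 14·34361893981 = 481066515734.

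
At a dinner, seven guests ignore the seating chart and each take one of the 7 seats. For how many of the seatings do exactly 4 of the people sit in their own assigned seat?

70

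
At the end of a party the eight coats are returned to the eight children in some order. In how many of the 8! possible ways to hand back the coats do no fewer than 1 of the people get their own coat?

25487

Sum C(8,i)·!(8-i) for i = 1..8:
  i=1: C(8,1)·!7 = 8·1854 = 14832
  i=2: C(8,2)·!6 = 28·265 = 7420
  i=3: C(8,3)·!5 = 56·44 = 2464
  i=4: C(8,4)·!4 = 70·9 = 630
  i=5: C(8,5)·!3 = 56·2 = 112
  i=6: C(8,6)·!2 = 28·1 = 28
  i=7: C(8,7)·!1 = 8·0 = 0
  i=8: C(8,8)·!0 = 1·1 = 1
Total = 25487.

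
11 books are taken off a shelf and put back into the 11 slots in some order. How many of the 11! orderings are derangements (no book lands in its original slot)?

14684570

By inclusion-exclusion, !11 = Σ (-1)^k · 11!/k! for k=0..11
= 11! - 11!/1! + 11!/2! - 11!/3! + 11!/4! - 11!/5! + 11!/6! - 11!/7! + 11!/8! - 11!/9! + 11!/10! - 11!/11!
= 39916800 - 39916800 + 19958400 - 6652800 + 1663200 - 332640 + 55440 - 7920 + 990 - 110 + 11 - 1
= 14684570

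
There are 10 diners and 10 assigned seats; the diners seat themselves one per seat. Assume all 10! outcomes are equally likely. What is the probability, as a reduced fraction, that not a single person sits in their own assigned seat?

16481/44800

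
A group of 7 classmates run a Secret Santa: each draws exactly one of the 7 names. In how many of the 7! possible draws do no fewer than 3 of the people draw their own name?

Sum C(7,i)·!(7-i) for i = 3..7:
  i=3: C(7,3)·!4 = 35·9 = 315
  i=4: C(7,4)·!3 = 35·2 = 70
  i=5: C(7,5)·!2 = 21·1 = 21
  i=6: C(7,6)·!1 = 7·0 = 0
  i=7: C(7,7)·!0 = 1·1 = 1
Total = 407.

407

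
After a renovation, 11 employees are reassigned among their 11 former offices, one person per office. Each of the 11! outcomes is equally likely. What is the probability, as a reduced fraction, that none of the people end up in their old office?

Favorable outcomes: !11 = 14684570.
Total outcomes: 11! = 39916800.
Probability = 14684570/39916800 = 1468457/3991680.

1468457/3991680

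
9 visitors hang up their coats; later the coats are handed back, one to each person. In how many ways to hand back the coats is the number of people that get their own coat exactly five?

Choose which 5 of the 9 are fixed: C(9,5) = 126.
The other 4 form a derangement: !4 = 9.
Total: 126 × 9 = 1134.

1134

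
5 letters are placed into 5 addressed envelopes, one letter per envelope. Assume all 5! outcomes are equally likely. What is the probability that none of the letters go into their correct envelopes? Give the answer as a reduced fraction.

11/30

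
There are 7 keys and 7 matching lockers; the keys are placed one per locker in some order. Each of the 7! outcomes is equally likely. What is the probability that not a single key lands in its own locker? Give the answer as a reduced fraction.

103/280

Favorable outcomes: !7 = 1854.
Total outcomes: 7! = 5040.
Probability = 1854/5040 = 103/280.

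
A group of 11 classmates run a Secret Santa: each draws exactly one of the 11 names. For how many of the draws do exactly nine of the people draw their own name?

55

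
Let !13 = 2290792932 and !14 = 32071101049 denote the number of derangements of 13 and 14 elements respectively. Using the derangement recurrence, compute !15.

481066515734

!15 = (15-1)·(!14 + !13) = 14·(32071101049 + 2290792932) = 14·34361893981 = 481066515734.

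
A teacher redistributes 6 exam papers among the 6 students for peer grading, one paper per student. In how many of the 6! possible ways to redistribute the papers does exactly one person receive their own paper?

264

Pick the single fixed position: C(6,1) = 6 ways.
The other 5 form a derangement: !5 = 44.
Total: 6 × 44 = 264.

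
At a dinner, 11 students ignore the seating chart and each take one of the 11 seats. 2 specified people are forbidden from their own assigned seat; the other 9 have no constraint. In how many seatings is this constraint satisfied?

Let A_j be the event that the j-th constrained one is fixed. By inclusion-exclusion over the 2 events:
Σ_{j=0}^{2} (-1)^j C(2,j)(11-j)!
= C(2,0)·11! - C(2,1)·10! + C(2,2)·9!
= 39916800 - 7257600 + 362880
= 33022080

33022080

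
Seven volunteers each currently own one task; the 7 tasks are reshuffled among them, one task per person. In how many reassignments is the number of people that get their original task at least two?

Sum C(7,i)·!(7-i) for i = 2..7:
  i=2: C(7,2)·!5 = 21·44 = 924
  i=3: C(7,3)·!4 = 35·9 = 315
  i=4: C(7,4)·!3 = 35·2 = 70
  i=5: C(7,5)·!2 = 21·1 = 21
  i=6: C(7,6)·!1 = 7·0 = 0
  i=7: C(7,7)·!0 = 1·1 = 1
Total = 1331.

1331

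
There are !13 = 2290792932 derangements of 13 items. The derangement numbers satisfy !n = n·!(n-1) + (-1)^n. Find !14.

!14 = 14·2290792932 + 1 = 32071101049.

32071101049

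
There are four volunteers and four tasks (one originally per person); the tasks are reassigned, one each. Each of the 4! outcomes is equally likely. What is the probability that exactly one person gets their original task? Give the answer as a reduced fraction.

Favorable outcomes: C(4,1)·!3 = 4·2 = 8.
Total outcomes: 4! = 24.
Probability = 8/24 = 1/3.

1/3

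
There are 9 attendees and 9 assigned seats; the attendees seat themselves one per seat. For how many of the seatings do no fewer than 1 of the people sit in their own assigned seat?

229384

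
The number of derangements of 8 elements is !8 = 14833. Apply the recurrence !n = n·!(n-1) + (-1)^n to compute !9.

!9 = 9·14833 - 1 = 133496.

133496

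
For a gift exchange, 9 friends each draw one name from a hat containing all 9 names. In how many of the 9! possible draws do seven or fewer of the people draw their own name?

# with exactly i fixed is C(9,i)·!(9-i); sum over i=0..7:
  i=0: C(9,0)·!9 = 1·133496 = 133496
  i=1: C(9,1)·!8 = 9·14833 = 133497
  i=2: C(9,2)·!7 = 36·1854 = 66744
  i=3: C(9,3)·!6 = 84·265 = 22260
  i=4: C(9,4)·!5 = 126·44 = 5544
  i=5: C(9,5)·!4 = 126·9 = 1134
  i=6: C(9,6)·!3 = 84·2 = 168
  i=7: C(9,7)·!2 = 36·1 = 36
Total = 362879.

362879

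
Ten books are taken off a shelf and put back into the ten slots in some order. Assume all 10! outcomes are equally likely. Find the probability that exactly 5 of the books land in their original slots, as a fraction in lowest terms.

Favorable outcomes: C(10,5)·!5 = 252·44 = 11088.
Total outcomes: 10! = 3628800.
Probability = 11088/3628800 = 11/3600.

11/3600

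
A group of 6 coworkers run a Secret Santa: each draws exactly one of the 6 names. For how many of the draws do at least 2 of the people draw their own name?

Sum C(6,i)·!(6-i) for i = 2..6:
  i=2: C(6,2)·!4 = 15·9 = 135
  i=3: C(6,3)·!3 = 20·2 = 40
  i=4: C(6,4)·!2 = 15·1 = 15
  i=5: C(6,5)·!1 = 6·0 = 0
  i=6: C(6,6)·!0 = 1·1 = 1
Total = 191.

191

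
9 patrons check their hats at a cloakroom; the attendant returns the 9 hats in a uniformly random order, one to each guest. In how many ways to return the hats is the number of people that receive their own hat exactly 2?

Pick the 2 fixed positions: C(9,2) = 36 ways.
The other 7 form a derangement: !7 = 1854.
Total: 36 × 1854 = 66744.

66744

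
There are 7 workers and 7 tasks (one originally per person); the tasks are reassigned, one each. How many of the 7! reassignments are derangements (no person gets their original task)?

1854

The subfactorial !7 = [7!/e] (nearest integer).
7! = 5040, and 5040/e ≈ 1854.11, so !7 = 1854.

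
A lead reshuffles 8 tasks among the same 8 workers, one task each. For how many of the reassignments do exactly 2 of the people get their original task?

Pick the 2 fixed positions: C(8,2) = 28 ways.
The remaining 6 must be deranged: !6 = 265.
Total: 28 × 265 = 7420.

7420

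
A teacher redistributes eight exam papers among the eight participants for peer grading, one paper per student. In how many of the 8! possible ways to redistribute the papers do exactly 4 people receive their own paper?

630

Choose which 4 of the 8 are fixed: C(8,4) = 70.
The other 4 form a derangement: !4 = 9.
Total: 70 × 9 = 630.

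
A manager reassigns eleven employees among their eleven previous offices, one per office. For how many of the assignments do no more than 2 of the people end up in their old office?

36711421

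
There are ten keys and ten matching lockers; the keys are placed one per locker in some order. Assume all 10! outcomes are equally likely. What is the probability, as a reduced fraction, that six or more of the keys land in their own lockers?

Favorable outcomes: Σ_{i≥6} C(10,i)·!(10-i) = 210·9 + 120·2 + 45·1 + 10·0 + 1·1 = 2176.
Total outcomes: 10! = 3628800.
Probability = 2176/3628800 = 17/28350.

17/28350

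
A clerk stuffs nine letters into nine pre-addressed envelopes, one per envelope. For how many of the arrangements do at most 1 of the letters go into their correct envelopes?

Sum C(9,i)·!(9-i) for i = 0..1:
  i=0: C(9,0)·!9 = 1·133496 = 133496
  i=1: C(9,1)·!8 = 9·14833 = 133497
Total = 266993.

266993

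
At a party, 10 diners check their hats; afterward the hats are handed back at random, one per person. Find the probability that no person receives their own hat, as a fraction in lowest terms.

16481/44800

Favorable outcomes: !10 = 1334961.
Total outcomes: 10! = 3628800.
Probability = 1334961/3628800 = 16481/44800.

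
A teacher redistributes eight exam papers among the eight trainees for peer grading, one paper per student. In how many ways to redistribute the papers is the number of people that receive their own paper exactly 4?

Pick the 4 fixed positions: C(8,4) = 70 ways.
The other 4 form a derangement: !4 = 9.
Total: 70 × 9 = 630.

630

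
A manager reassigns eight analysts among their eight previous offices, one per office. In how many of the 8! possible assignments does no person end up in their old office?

14833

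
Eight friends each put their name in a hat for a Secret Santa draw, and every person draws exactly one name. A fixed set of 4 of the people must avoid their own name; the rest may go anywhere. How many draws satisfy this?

Let A_j be the event that the j-th constrained one is fixed. By inclusion-exclusion over the 4 events:
Σ_{j=0}^{4} (-1)^j C(4,j)(8-j)!
= C(4,0)·8! - C(4,1)·7! + C(4,2)·6! - C(4,3)·5! + C(4,4)·4!
= 40320 - 20160 + 4320 - 480 + 24
= 24024

24024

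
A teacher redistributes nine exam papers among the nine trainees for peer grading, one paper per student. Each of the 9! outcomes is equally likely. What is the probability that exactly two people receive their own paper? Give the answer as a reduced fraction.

103/560

Favorable outcomes: C(9,2)·!7 = 36·1854 = 66744.
Total outcomes: 9! = 362880.
Probability = 66744/362880 = 103/560.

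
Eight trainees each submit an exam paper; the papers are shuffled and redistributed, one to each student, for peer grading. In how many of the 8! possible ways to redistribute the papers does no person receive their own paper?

14833

!8 is the nearest integer to 8!/e.
8! = 40320, and 40320/e ≈ 14832.90, so !8 = 14833.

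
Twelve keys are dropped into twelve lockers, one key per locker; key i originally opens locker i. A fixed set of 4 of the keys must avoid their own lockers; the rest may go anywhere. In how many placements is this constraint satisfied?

339696000

Let A_j be the event that the j-th constrained one is fixed. By inclusion-exclusion over the 4 events:
Σ_{j=0}^{4} (-1)^j C(4,j)(12-j)!
= C(4,0)·12! - C(4,1)·11! + C(4,2)·10! - C(4,3)·9! + C(4,4)·8!
= 479001600 - 159667200 + 21772800 - 1451520 + 40320
= 339696000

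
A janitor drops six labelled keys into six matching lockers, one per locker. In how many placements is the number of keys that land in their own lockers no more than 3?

Sum C(6,i)·!(6-i) for i = 0..3:
  i=0: C(6,0)·!6 = 1·265 = 265
  i=1: C(6,1)·!5 = 6·44 = 264
  i=2: C(6,2)·!4 = 15·9 = 135
  i=3: C(6,3)·!3 = 20·2 = 40
Total = 704.

704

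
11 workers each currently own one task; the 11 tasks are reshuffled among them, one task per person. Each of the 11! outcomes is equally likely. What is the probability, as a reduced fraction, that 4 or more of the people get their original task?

378967/19958400

Favorable outcomes: Σ_{i≥4} C(11,i)·!(11-i) = 330·1854 + 462·265 + 462·44 + 330·9 + 165·2 + 55·1 + 11·0 + 1·1 = 757934.
Total outcomes: 11! = 39916800.
Probability = 757934/39916800 = 378967/19958400.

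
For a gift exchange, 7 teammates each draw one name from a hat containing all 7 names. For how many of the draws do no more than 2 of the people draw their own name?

4633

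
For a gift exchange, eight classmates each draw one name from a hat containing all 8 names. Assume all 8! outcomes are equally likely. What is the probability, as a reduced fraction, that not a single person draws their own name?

Favorable outcomes: !8 = 14833.
Total outcomes: 8! = 40320.
Probability = 14833/40320 = 2119/5760.

2119/5760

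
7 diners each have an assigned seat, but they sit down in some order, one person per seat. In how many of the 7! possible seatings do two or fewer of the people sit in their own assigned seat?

4633

# with exactly i fixed is C(7,i)·!(7-i); sum over i=0..2:
  i=0: C(7,0)·!7 = 1·1854 = 1854
  i=1: C(7,1)·!6 = 7·265 = 1855
  i=2: C(7,2)·!5 = 21·44 = 924
Total = 4633.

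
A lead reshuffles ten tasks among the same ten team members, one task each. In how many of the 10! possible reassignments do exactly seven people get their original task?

240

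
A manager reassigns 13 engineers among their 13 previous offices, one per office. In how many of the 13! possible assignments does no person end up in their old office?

2290792932

The subfactorial !13 = [13!/e] (nearest integer).
13! = 6227020800, and 6227020800/e ≈ 2290792932.07, so !13 = 2290792932.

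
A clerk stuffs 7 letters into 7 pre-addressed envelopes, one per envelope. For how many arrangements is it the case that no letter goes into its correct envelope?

By inclusion-exclusion, !7 = Σ (-1)^k · 7!/k! for k=0..7
= 7! - 7!/1! + 7!/2! - 7!/3! + 7!/4! - 7!/5! + 7!/6! - 7!/7!
= 5040 - 5040 + 2520 - 840 + 210 - 42 + 7 - 1
= 1854

1854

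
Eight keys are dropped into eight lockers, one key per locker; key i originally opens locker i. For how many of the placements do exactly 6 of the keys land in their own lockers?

28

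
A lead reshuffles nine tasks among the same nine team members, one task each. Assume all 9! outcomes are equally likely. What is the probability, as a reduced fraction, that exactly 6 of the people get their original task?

Favorable outcomes: C(9,6)·!3 = 84·2 = 168.
Total outcomes: 9! = 362880.
Probability = 168/362880 = 1/2160.

1/2160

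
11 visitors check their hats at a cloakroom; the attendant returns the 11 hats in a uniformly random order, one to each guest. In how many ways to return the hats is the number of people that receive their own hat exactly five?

122430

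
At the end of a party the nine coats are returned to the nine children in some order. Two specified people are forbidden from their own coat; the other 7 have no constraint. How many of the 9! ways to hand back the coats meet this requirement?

287280

Inclusion-exclusion on the 2 forbidden self-matches:
Σ_{j=0}^{2} (-1)^j C(2,j)(9-j)!
= C(2,0)·9! - C(2,1)·8! + C(2,2)·7!
= 362880 - 80640 + 5040
= 287280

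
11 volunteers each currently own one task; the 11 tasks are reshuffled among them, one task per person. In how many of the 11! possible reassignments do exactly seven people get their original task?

Choose which 7 of the 11 are fixed: C(11,7) = 330.
The remaining 4 must be deranged: !4 = 9.
Total: 330 × 9 = 2970.

2970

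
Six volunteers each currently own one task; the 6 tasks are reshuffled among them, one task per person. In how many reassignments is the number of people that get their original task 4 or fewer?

719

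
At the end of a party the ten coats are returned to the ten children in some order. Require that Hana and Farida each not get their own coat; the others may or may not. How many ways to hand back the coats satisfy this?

Inclusion-exclusion on the 2 forbidden self-matches:
Σ_{j=0}^{2} (-1)^j C(2,j)(10-j)!
= C(2,0)·10! - C(2,1)·9! + C(2,2)·8!
= 3628800 - 725760 + 40320
= 2943360

2943360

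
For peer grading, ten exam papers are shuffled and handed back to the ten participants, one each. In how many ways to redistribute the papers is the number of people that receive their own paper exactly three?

Choose which 3 of the 10 are fixed: C(10,3) = 120.
The other 7 form a derangement: !7 = 1854.
Total: 120 × 1854 = 222480.

222480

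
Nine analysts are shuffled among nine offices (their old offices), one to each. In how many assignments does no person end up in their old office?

Recurrence: !9 = 9·!8 + (-1)^9.
!9 = 9·14833 - 1 = 133496

133496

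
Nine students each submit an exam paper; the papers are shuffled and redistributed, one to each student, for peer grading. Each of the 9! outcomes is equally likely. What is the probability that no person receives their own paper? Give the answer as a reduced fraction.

Favorable outcomes: !9 = 133496.
Total outcomes: 9! = 362880.
Probability = 133496/362880 = 16687/45360.

16687/45360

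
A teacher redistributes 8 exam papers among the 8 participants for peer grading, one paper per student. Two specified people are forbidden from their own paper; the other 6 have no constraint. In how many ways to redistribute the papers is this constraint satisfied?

30960

Let A_j be the event that the j-th constrained one is fixed. By inclusion-exclusion over the 2 events:
Σ_{j=0}^{2} (-1)^j C(2,j)(8-j)!
= C(2,0)·8! - C(2,1)·7! + C(2,2)·6!
= 40320 - 10080 + 720
= 30960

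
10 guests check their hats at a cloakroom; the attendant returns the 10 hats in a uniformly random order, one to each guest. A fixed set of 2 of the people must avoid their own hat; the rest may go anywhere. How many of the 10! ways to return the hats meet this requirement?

2943360

Let A_j be the event that the j-th constrained one is fixed. By inclusion-exclusion over the 2 events:
Σ_{j=0}^{2} (-1)^j C(2,j)(10-j)!
= C(2,0)·10! - C(2,1)·9! + C(2,2)·8!
= 3628800 - 725760 + 40320
= 2943360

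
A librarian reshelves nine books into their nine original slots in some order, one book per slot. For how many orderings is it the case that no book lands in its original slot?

Use !n = (n-1)(!(n-1) + !(n-2)).
!9 = 8·(14833 + 1854) = 8·16687 = 133496

133496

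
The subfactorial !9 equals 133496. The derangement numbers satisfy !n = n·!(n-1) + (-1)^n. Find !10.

!10 = 10·133496 + 1 = 1334961.

1334961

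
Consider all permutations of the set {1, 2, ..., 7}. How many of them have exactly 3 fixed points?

Pick the 3 fixed positions: C(7,3) = 35 ways.
The remaining 4 must be deranged: !4 = 9.
Total: 35 × 9 = 315.

315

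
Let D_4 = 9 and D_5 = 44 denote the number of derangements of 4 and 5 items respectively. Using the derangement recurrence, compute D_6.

D_6 = (6-1)·(D_5 + D_4) = 5·(44 + 9) = 5·53 = 265.

265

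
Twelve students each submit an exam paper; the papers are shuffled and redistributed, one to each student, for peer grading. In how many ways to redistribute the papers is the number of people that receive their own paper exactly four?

Choose which 4 of the 12 are fixed: C(12,4) = 495.
The remaining 8 must be deranged: !8 = 14833.
Total: 495 × 14833 = 7342335.

7342335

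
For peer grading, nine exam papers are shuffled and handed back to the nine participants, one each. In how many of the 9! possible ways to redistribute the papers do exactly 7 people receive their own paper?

36

Pick the 7 fixed positions: C(9,7) = 36 ways.
The remaining 2 must be deranged: !2 = 1.
Total: 36 × 1 = 36.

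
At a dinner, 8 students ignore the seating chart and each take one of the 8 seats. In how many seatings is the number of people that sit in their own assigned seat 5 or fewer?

40291

# with exactly i fixed is C(8,i)·!(8-i); sum over i=0..5:
  i=0: C(8,0)·!8 = 1·14833 = 14833
  i=1: C(8,1)·!7 = 8·1854 = 14832
  i=2: C(8,2)·!6 = 28·265 = 7420
  i=3: C(8,3)·!5 = 56·44 = 2464
  i=4: C(8,4)·!4 = 70·9 = 630
  i=5: C(8,5)·!3 = 56·2 = 112
Total = 40291.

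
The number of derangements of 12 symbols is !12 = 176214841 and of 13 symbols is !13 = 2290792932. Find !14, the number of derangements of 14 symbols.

!14 = (14-1)·(!13 + !12) = 13·(2290792932 + 176214841) = 13·2467007773 = 32071101049.

32071101049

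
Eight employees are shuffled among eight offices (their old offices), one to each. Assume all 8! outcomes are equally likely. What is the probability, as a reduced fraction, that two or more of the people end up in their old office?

Favorable outcomes: Σ_{i≥2} C(8,i)·!(8-i) = 28·265 + 56·44 + 70·9 + 56·2 + 28·1 + 8·0 + 1·1 = 10655.
Total outcomes: 8! = 40320.
Probability = 10655/40320 = 2131/8064.

2131/8064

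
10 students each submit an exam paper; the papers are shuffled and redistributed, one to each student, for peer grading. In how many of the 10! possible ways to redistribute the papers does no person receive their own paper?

1334961

!10 is the nearest integer to 10!/e.
10! = 3628800, and 3628800/e ≈ 1334960.92, so !10 = 1334961.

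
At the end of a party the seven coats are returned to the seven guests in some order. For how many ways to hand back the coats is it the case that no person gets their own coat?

The subfactorial !7 = [7!/e] (nearest integer).
7! = 5040, and 5040/e ≈ 1854.11, so !7 = 1854.

1854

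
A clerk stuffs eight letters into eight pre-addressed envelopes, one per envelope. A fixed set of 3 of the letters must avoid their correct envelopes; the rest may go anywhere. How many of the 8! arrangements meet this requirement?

27240

Let A_j be the event that the j-th constrained one is fixed. By inclusion-exclusion over the 3 events:
Σ_{j=0}^{3} (-1)^j C(3,j)(8-j)!
= C(3,0)·8! - C(3,1)·7! + C(3,2)·6! - C(3,3)·5!
= 40320 - 15120 + 2160 - 120
= 27240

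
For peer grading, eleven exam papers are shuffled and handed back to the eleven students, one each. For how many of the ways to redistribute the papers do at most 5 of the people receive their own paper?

Sum C(11,i)·!(11-i) for i = 0..5:
  i=0: C(11,0)·!11 = 1·14684570 = 14684570
  i=1: C(11,1)·!10 = 11·1334961 = 14684571
  i=2: C(11,2)·!9 = 55·133496 = 7342280
  i=3: C(11,3)·!8 = 165·14833 = 2447445
  i=4: C(11,4)·!7 = 330·1854 = 611820
  i=5: C(11,5)·!6 = 462·265 = 122430
Total = 39893116.

39893116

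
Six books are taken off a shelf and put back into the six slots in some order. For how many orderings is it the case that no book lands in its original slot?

!6 is the nearest integer to 6!/e.
6! = 720, and 720/e ≈ 264.87, so !6 = 265.

265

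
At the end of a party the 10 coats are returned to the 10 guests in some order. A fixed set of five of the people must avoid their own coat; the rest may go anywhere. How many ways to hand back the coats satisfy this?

2170680

Let A_j be the event that the j-th constrained one is fixed. By inclusion-exclusion over the 5 events:
Σ_{j=0}^{5} (-1)^j C(5,j)(10-j)!
= C(5,0)·10! - C(5,1)·9! + C(5,2)·8! - C(5,3)·7! + C(5,4)·6! - C(5,5)·5!
= 3628800 - 1814400 + 403200 - 50400 + 3600 - 120
= 2170680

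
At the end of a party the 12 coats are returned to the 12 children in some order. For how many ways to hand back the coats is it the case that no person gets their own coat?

176214841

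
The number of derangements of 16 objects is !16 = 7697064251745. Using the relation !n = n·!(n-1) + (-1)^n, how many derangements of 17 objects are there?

130850092279664

!17 = 17·7697064251745 - 1 = 130850092279664.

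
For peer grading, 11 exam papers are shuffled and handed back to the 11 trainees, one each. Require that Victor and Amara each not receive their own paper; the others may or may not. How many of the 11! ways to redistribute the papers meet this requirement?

33022080

Let A_j be the event that the j-th constrained one is fixed. By inclusion-exclusion over the 2 events:
Σ_{j=0}^{2} (-1)^j C(2,j)(11-j)!
= C(2,0)·11! - C(2,1)·10! + C(2,2)·9!
= 39916800 - 7257600 + 362880
= 33022080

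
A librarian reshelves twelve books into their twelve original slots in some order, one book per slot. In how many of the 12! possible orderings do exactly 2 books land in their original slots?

88107426

Choose which 2 of the 12 are fixed: C(12,2) = 66.
The other 10 form a derangement: !10 = 1334961.
Total: 66 × 1334961 = 88107426.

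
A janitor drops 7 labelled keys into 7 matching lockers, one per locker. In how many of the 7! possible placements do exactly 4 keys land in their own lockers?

Choose which 4 of the 7 are fixed: C(7,4) = 35.
The other 3 form a derangement: !3 = 2.
Total: 35 × 2 = 70.

70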